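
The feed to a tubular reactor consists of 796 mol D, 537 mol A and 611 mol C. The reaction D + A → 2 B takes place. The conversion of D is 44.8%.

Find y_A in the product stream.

D reacted = 0.448 × 796 = 356.6 mol; ν_D = −1, so ξ = 356.6/1 = 356.6 mol.
Outlet amounts (n = n₀ + ν ξ):
  D: 796 − 1(356.6) = 439.4
  A: 537 − 1(356.6) = 180.4
  B: 0 + 2(356.6) = 713.2
  C: 611 (inert)
Total out = 1944 mol; y_A = 180.4 / 1944 = 0.09279.

0.0928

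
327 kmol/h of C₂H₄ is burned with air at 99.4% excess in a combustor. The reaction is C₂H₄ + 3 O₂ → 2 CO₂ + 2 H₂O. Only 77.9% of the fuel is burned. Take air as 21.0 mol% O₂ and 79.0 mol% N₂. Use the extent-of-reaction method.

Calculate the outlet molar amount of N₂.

Stoichiometric O₂ = 3 × 327 = 981 kmol/h; O₂ fed = 981 × 1.994 = 1956 kmol/h.
N₂ fed = 1956 × 79/21 = 7359 kmol/h.
Fuel reacted = 0.779 × 327 → ξ = 254.7 kmol/h.
Outlet (n = n₀ + ν ξ):
  C₂H₄: 327 − 1(254.7) = 72.27
  O₂: 1956 − 3(254.7) = 1192
  N₂: 7359 (inert)
  CO₂: 0 + 2(254.7) = 509.5
  H₂O: 0 + 2(254.7) = 509.5

7360 kmol/h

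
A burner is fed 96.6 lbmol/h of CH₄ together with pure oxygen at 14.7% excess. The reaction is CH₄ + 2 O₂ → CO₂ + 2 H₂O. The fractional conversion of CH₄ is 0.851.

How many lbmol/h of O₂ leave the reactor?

57.2 lbmol/h

Stoichiometric O₂ = 2 × 96.6 = 193.2 lbmol/h; O₂ fed = 193.2 × 1.147 = 221.6 lbmol/h.
Fuel reacted = 0.851 × 96.6 → ξ = 82.21 lbmol/h.
Outlet (n = n₀ + ν ξ):
  CH₄: 96.6 − 1(82.21) = 14.39
  O₂: 221.6 − 2(82.21) = 57.19
  CO₂: 0 + 1(82.21) = 82.21
  H₂O: 0 + 2(82.21) = 164.4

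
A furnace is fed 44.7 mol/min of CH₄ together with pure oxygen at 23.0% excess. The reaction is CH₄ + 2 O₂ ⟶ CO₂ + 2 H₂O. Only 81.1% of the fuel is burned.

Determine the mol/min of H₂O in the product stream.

72.5 mol/min

Stoichiometric O₂ = 2 × 44.7 = 89.4 mol/min; O₂ fed = 89.4 × 1.230 = 110 mol/min.
Fuel reacted = 0.811 × 44.7 → ξ = 36.25 mol/min.
Outlet (n = n₀ + ν ξ):
  CH₄: 44.7 − 1(36.25) = 8.448
  O₂: 110 − 2(36.25) = 37.46
  CO₂: 0 + 1(36.25) = 36.25
  H₂O: 0 + 2(36.25) = 72.5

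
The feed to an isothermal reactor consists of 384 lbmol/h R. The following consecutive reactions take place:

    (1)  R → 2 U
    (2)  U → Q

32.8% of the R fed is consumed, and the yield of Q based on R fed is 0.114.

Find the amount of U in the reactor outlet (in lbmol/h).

208 lbmol/h

Conversion of R: R consumed = 1ξ₁ = 0.328 × 384 → ξ₁ = 126 lbmol/h.
Yield of Q: 1ξ₂ / 384 = 0.114 → ξ₂ = 43.78 lbmol/h.
Outlet amounts (n = n₀ + Σ ν·ξ):
  R: 384 − 1(126) = 258
  U: 0 + 2(126) − 1(43.78) = 208.1
  Q: 0 + 1(43.78) = 43.78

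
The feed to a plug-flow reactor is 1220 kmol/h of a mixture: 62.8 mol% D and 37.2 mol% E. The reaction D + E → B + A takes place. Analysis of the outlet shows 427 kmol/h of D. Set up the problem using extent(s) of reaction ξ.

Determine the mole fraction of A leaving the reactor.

0.278

For D: n = n₀ − 1ξ → 427 = 766.2 − 1ξ, giving ξ = 339.2 kmol/h.
Outlet amounts (n = n₀ + ν ξ):
  D: 766.2 − 1(339.2) = 427
  E: 453.8 − 1(339.2) = 114.7
  B: 0 + 1(339.2) = 339.2
  A: 0 + 1(339.2) = 339.2
Total out = 1220 kmol/h; y_A = 339.2 / 1220 = 0.278.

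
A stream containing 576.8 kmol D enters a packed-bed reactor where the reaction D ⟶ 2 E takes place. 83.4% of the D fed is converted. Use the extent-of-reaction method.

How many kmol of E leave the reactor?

D reacted = 0.834 × 576.8 = 481.1 kmol; ν_D = −1, so ξ = 481.1/1 = 481.1 kmol.
Outlet amounts (n = n₀ + ν ξ):
  D: 576.8 − 1(481.1) = 95.75
  E: 0 + 2(481.1) = 962.1

962 kmol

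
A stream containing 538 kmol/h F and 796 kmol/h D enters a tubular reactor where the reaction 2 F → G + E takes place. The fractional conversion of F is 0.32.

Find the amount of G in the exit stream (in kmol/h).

F reacted = 0.32 × 538 = 172.2 kmol/h; ν_F = −2, so ξ = 172.2/2 = 86.08 kmol/h.
Outlet amounts (n = n₀ + ν ξ):
  F: 538 − 2(86.08) = 365.8
  G: 0 + 1(86.08) = 86.08
  E: 0 + 1(86.08) = 86.08
  D: 796 (inert)

86.1 kmol/h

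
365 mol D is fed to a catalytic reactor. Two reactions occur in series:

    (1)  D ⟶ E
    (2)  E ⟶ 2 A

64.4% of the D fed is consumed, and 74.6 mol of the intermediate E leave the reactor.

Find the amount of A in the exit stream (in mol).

321 mol

Conversion of D: D consumed = 1ξ₁ = 0.644 × 365 → ξ₁ = 235.1 mol.
E balance: n_E = 0 + 1ξ₁ − 1ξ₂ = 74.6 → ξ₂ = (1·235.1 − 74.6)/1 = 160.5 mol.
Outlet amounts (n = n₀ + Σ ν·ξ):
  D: 365 − 1(235.1) = 129.9
  E: 0 + 1(235.1) − 1(160.5) = 74.6
  A: 0 + 2(160.5) = 320.9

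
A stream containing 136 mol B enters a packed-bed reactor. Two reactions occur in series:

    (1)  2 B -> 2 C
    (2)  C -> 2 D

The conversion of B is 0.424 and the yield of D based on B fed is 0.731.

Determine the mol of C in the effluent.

Conversion of B: B consumed = 2ξ₁ = 0.424 × 136 → ξ₁ = 28.83 mol.
Yield of D: 2ξ₂ / 136 = 0.731 → ξ₂ = 49.71 mol.
Outlet amounts (n = n₀ + Σ ν·ξ):
  B: 136 − 2(28.83) = 78.34
  C: 0 + 2(28.83) − 1(49.71) = 7.956
  D: 0 + 2(49.71) = 99.42

7.96 mol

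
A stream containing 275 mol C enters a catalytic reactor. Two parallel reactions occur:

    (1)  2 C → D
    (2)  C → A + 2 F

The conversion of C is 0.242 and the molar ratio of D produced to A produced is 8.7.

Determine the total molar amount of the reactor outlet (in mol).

Conversion of C: C consumed = 0.242 × 275 = 66.55 mol = 2ξ₁ + 1ξ₂.
Selectivity: 1ξ₁ / (1ξ₂) = 8.7 → ξ₁ = 8.7 ξ₂.
Substitute: (2·8.7 + 1) ξ₂ = 66.55 → ξ₂ = 3.617 mol, ξ₁ = 31.47 mol.
Outlet amounts (n = n₀ + Σ ν·ξ):
  C: 275 − 2(31.47) − 1(3.617) = 208.4
  D: 0 + 1(31.47) = 31.47
  A: 0 + 1(3.617) = 3.617
  F: 0 + 2(3.617) = 7.234
Total out = 208.4 + 31.47 + 3.617 + 7.234 = 250.8 mol.

251 mol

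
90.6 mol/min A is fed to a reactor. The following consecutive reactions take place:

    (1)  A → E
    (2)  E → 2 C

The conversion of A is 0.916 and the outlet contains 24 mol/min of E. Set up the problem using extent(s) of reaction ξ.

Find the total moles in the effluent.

150 mol/min

Conversion of A: A consumed = 1ξ₁ = 0.916 × 90.6 → ξ₁ = 82.99 mol/min.
E balance: n_E = 0 + 1ξ₁ − 1ξ₂ = 24 → ξ₂ = (1·82.99 − 24)/1 = 58.99 mol/min.
Outlet amounts (n = n₀ + Σ ν·ξ):
  A: 90.6 − 1(82.99) = 7.61
  E: 0 + 1(82.99) − 1(58.99) = 24
  C: 0 + 2(58.99) = 118
Total out = 7.61 + 24 + 118 = 149.6 mol/min.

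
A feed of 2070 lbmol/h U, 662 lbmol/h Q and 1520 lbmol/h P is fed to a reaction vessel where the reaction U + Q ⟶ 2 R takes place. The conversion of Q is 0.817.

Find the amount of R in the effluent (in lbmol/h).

Q reacted = 0.817 × 662 = 540.9 lbmol/h; ν_Q = −1, so ξ = 540.9/1 = 540.9 lbmol/h.
Outlet amounts (n = n₀ + ν ξ):
  U: 2070 − 1(540.9) = 1529
  Q: 662 − 1(540.9) = 121.1
  R: 0 + 2(540.9) = 1082
  P: 1520 (inert)

1080 lbmol/h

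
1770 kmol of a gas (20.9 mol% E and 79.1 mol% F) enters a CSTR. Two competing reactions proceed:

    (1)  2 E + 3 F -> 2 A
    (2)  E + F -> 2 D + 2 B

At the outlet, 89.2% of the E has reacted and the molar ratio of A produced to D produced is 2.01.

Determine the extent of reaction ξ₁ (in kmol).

ξ₁ = 132 kmol

Conversion of E: E consumed = 0.892 × 369.9 = 330 kmol = 2ξ₁ + 1ξ₂.
Selectivity: 2ξ₁ / (2ξ₂) = 2.01 → ξ₁ = 2.01 ξ₂.
Substitute: (2·2.01 + 1) ξ₂ = 330 → ξ₂ = 65.73 kmol, ξ₁ = 132.1 kmol.
Outlet amounts (n = n₀ + Σ ν·ξ):
  E: 369.9 − 2(132.1) − 1(65.73) = 39.95
  F: 1400 − 3(132.1) − 1(65.73) = 938
  A: 0 + 2(132.1) = 264.2
  D: 0 + 2(65.73) = 131.5
  B: 0 + 2(65.73) = 131.5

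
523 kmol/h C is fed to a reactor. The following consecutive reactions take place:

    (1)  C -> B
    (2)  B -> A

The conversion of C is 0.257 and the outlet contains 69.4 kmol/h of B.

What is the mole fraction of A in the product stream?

Conversion of C: C consumed = 1ξ₁ = 0.257 × 523 → ξ₁ = 134.4 kmol/h.
B balance: n_B = 0 + 1ξ₁ − 1ξ₂ = 69.4 → ξ₂ = (1·134.4 − 69.4)/1 = 65.01 kmol/h.
Outlet amounts (n = n₀ + Σ ν·ξ):
  C: 523 − 1(134.4) = 388.6
  B: 0 + 1(134.4) − 1(65.01) = 69.4
  A: 0 + 1(65.01) = 65.01
Total out = 523 kmol/h; y_A = 65.01 / 523 = 0.1243.

0.124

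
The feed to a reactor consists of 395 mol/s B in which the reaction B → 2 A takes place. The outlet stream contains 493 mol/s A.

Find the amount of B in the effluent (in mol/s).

For A: n = n₀ + 2ξ → 493 = 0 + 2ξ, giving ξ = 246.5 mol/s.
Outlet amounts (n = n₀ + ν ξ):
  B: 395 − 1(246.5) = 148.5
  A: 0 + 2(246.5) = 493

148 mol/s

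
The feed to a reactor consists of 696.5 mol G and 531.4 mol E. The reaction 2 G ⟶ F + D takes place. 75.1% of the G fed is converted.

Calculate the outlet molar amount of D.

G reacted = 0.751 × 696.5 = 523.1 mol; ν_G = −2, so ξ = 523.1/2 = 261.5 mol.
Outlet amounts (n = n₀ + ν ξ):
  G: 696.5 − 2(261.5) = 173.4
  F: 0 + 1(261.5) = 261.5
  D: 0 + 1(261.5) = 261.5
  E: 531.4 (inert)

262 mol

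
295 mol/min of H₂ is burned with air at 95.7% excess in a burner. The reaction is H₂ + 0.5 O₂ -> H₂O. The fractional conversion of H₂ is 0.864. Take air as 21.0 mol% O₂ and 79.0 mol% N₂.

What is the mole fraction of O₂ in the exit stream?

0.105

Stoichiometric O₂ = 0.5 × 295 = 147.5 mol/min; O₂ fed = 147.5 × 1.957 = 288.7 mol/min.
N₂ fed = 288.7 × 79/21 = 1086 mol/min.
Fuel reacted = 0.864 × 295 → ξ = 254.9 mol/min.
Outlet (n = n₀ + ν ξ):
  H₂: 295 − 1(254.9) = 40.12
  O₂: 288.7 − 0.5(254.9) = 161.2
  N₂: 1086 (inert)
  H₂O: 0 + 1(254.9) = 254.9
Total out = 1542 mol/min; y_O₂ = 161.2 / 1542 = 0.1045.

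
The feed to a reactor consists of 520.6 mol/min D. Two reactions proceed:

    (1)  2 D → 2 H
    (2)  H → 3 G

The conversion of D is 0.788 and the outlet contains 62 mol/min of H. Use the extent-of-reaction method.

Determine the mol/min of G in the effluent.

Conversion of D: D consumed = 2ξ₁ = 0.788 × 520.6 → ξ₁ = 205.1 mol/min.
H balance: n_H = 0 + 2ξ₁ − 1ξ₂ = 62 → ξ₂ = (2·205.1 − 62)/1 = 348.2 mol/min.
Outlet amounts (n = n₀ + Σ ν·ξ):
  D: 520.6 − 2(205.1) = 110.4
  H: 0 + 2(205.1) − 1(348.2) = 62
  G: 0 + 3(348.2) = 1045

1040 mol/min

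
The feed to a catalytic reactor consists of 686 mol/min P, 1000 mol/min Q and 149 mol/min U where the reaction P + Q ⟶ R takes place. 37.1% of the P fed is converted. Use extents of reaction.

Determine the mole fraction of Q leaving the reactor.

P reacted = 0.371 × 686 = 254.5 mol/min; ν_P = −1, so ξ = 254.5/1 = 254.5 mol/min.
Outlet amounts (n = n₀ + ν ξ):
  P: 686 − 1(254.5) = 431.5
  Q: 1000 − 1(254.5) = 745.5
  R: 0 + 1(254.5) = 254.5
  U: 149 (inert)
Total out = 1580 mol/min; y_Q = 745.5 / 1580 = 0.4717.

0.472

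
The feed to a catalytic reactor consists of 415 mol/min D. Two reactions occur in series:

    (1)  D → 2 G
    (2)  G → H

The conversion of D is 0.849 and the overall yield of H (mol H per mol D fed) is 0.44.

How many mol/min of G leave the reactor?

Conversion of D: D consumed = 1ξ₁ = 0.849 × 415 → ξ₁ = 352.3 mol/min.
Yield of H: 1ξ₂ / 415 = 0.44 → ξ₂ = 182.6 mol/min.
Outlet amounts (n = n₀ + Σ ν·ξ):
  D: 415 − 1(352.3) = 62.67
  G: 0 + 2(352.3) − 1(182.6) = 522.1
  H: 0 + 1(182.6) = 182.6

522 mol/min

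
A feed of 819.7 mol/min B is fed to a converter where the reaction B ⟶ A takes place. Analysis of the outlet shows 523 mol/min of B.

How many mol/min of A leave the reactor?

297 mol/min

For B: n = n₀ − 1ξ → 523 = 819.7 − 1ξ, giving ξ = 296.7 mol/min.
Outlet amounts (n = n₀ + ν ξ):
  B: 819.7 − 1(296.7) = 523
  A: 0 + 1(296.7) = 296.7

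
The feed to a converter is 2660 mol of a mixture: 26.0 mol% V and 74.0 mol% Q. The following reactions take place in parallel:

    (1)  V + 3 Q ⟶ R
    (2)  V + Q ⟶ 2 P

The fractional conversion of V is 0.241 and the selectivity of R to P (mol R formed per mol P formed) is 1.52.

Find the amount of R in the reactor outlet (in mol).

Conversion of V: V consumed = 0.241 × 691.6 = 166.7 mol = 1ξ₁ + 1ξ₂.
Selectivity: 1ξ₁ / (2ξ₂) = 1.52 → ξ₁ = 3.04 ξ₂.
Substitute: (1·3.04 + 1) ξ₂ = 166.7 → ξ₂ = 41.26 mol, ξ₁ = 125.4 mol.
Outlet amounts (n = n₀ + Σ ν·ξ):
  V: 691.6 − 1(125.4) − 1(41.26) = 524.9
  Q: 1968 − 3(125.4) − 1(41.26) = 1551
  R: 0 + 1(125.4) = 125.4
  P: 0 + 2(41.26) = 82.51

125 mol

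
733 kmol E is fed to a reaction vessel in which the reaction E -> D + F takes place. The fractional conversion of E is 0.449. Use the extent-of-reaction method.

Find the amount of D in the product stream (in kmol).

E reacted = 0.449 × 733 = 329.1 kmol; ν_E = −1, so ξ = 329.1/1 = 329.1 kmol.
Outlet amounts (n = n₀ + ν ξ):
  E: 733 − 1(329.1) = 403.9
  D: 0 + 1(329.1) = 329.1
  F: 0 + 1(329.1) = 329.1

329 kmol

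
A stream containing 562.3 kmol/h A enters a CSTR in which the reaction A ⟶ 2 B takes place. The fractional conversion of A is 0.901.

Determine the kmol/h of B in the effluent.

A reacted = 0.901 × 562.3 = 506.6 kmol/h; ν_A = −1, so ξ = 506.6/1 = 506.6 kmol/h.
Outlet amounts (n = n₀ + ν ξ):
  A: 562.3 − 1(506.6) = 55.67
  B: 0 + 2(506.6) = 1013

1010 kmol/h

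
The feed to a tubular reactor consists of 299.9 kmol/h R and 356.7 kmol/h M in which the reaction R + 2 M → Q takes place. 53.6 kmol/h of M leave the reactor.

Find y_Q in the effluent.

0.429

For M: n = n₀ − 2ξ → 53.6 = 356.7 − 2ξ, giving ξ = 151.5 kmol/h.
Outlet amounts (n = n₀ + ν ξ):
  R: 299.9 − 1(151.5) = 148.3
  M: 356.7 − 2(151.5) = 53.6
  Q: 0 + 1(151.5) = 151.5
Total out = 353.5 kmol/h; y_Q = 151.5 / 353.5 = 0.4287.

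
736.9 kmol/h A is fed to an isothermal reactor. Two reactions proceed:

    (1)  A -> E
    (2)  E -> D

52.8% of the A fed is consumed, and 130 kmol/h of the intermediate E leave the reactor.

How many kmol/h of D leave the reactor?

Conversion of A: A consumed = 1ξ₁ = 0.528 × 736.9 → ξ₁ = 389.1 kmol/h.
E balance: n_E = 0 + 1ξ₁ − 1ξ₂ = 130 → ξ₂ = (1·389.1 − 130)/1 = 259.1 kmol/h.
Outlet amounts (n = n₀ + Σ ν·ξ):
  A: 736.9 − 1(389.1) = 347.8
  E: 0 + 1(389.1) − 1(259.1) = 130
  D: 0 + 1(259.1) = 259.1

259 kmol/h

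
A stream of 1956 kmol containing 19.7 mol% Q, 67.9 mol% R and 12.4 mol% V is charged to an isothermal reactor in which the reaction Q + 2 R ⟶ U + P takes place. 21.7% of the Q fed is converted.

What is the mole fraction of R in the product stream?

0.62

Q reacted = 0.217 × 385.3 = 83.62 kmol; ν_Q = −1, so ξ = 83.62/1 = 83.62 kmol.
Outlet amounts (n = n₀ + ν ξ):
  Q: 385.3 − 1(83.62) = 301.7
  R: 1328 − 2(83.62) = 1161
  U: 0 + 1(83.62) = 83.62
  P: 0 + 1(83.62) = 83.62
  V: 242.5 (inert)
Total out = 1872 kmol; y_R = 1161 / 1872 = 0.62.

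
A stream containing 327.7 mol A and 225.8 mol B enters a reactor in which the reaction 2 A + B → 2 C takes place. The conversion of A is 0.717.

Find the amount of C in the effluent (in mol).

235 mol

A reacted = 0.717 × 327.7 = 235 mol; ν_A = −2, so ξ = 235/2 = 117.5 mol.
Outlet amounts (n = n₀ + ν ξ):
  A: 327.7 − 2(117.5) = 92.74
  B: 225.8 − 1(117.5) = 108.3
  C: 0 + 2(117.5) = 235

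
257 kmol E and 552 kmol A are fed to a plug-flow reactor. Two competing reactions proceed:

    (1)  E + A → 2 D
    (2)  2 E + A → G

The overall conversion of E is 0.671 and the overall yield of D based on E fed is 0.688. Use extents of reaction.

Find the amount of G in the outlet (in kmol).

Yield of D: 2ξ₁ / 257 = 0.688 → ξ₁ = 88.41 kmol.
Conversion of E: 1ξ₁ + 2ξ₂ = 0.671 × 257 = 172.4 → ξ₂ = 42.02 kmol.
Outlet amounts (n = n₀ + Σ ν·ξ):
  E: 257 − 1(88.41) − 2(42.02) = 84.55
  A: 552 − 1(88.41) − 1(42.02) = 421.6
  D: 0 + 2(88.41) = 176.8
  G: 0 + 1(42.02) = 42.02

42 kmol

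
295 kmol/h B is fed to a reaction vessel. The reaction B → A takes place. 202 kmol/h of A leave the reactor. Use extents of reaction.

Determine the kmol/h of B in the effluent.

93 kmol/h

For A: n = n₀ + 1ξ → 202 = 0 + 1ξ, giving ξ = 202 kmol/h.
Outlet amounts (n = n₀ + ν ξ):
  B: 295 − 1(202) = 93
  A: 0 + 1(202) = 202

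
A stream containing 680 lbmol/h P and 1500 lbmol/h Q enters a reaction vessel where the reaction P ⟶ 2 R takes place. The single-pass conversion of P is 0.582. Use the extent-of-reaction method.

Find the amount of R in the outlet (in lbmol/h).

P reacted = 0.582 × 680 = 395.8 lbmol/h; ν_P = −1, so ξ = 395.8/1 = 395.8 lbmol/h.
Outlet amounts (n = n₀ + ν ξ):
  P: 680 − 1(395.8) = 284.2
  R: 0 + 2(395.8) = 791.5
  Q: 1500 (inert)

792 lbmol/h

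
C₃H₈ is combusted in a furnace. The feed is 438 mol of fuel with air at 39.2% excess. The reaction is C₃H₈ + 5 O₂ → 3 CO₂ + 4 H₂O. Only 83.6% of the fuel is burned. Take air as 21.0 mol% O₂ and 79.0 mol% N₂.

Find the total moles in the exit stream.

Stoichiometric O₂ = 5 × 438 = 2190 mol; O₂ fed = 2190 × 1.392 = 3048 mol.
N₂ fed = 3048 × 79/21 = 11470 mol.
Fuel reacted = 0.836 × 438 → ξ = 366.2 mol.
Outlet (n = n₀ + ν ξ):
  C₃H₈: 438 − 1(366.2) = 71.83
  O₂: 3048 − 5(366.2) = 1218
  N₂: 11470 (inert)
  CO₂: 0 + 3(366.2) = 1099
  H₂O: 0 + 4(366.2) = 1465
Total out = 71.83 + 1218 + 11470 + 1099 + 1465 = 15320 mol.

15300 mol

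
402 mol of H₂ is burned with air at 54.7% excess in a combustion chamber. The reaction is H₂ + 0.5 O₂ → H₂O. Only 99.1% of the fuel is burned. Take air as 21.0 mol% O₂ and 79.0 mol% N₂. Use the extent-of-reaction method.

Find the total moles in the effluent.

Stoichiometric O₂ = 0.5 × 402 = 201 mol; O₂ fed = 201 × 1.547 = 310.9 mol.
N₂ fed = 310.9 × 79/21 = 1170 mol.
Fuel reacted = 0.991 × 402 → ξ = 398.4 mol.
Outlet (n = n₀ + ν ξ):
  H₂: 402 − 1(398.4) = 3.618
  O₂: 310.9 − 0.5(398.4) = 111.8
  N₂: 1170 (inert)
  H₂O: 0 + 1(398.4) = 398.4
Total out = 3.618 + 111.8 + 1170 + 398.4 = 1684 mol.

1680 mol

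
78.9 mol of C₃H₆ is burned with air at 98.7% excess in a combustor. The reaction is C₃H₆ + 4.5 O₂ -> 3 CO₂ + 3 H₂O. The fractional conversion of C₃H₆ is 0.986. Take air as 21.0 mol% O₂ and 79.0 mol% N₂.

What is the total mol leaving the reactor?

Stoichiometric O₂ = 4.5 × 78.9 = 355.1 mol; O₂ fed = 355.1 × 1.987 = 705.5 mol.
N₂ fed = 705.5 × 79/21 = 2654 mol.
Fuel reacted = 0.986 × 78.9 → ξ = 77.8 mol.
Outlet (n = n₀ + ν ξ):
  C₃H₆: 78.9 − 1(77.8) = 1.105
  O₂: 705.5 − 4.5(77.8) = 355.4
  N₂: 2654 (inert)
  CO₂: 0 + 3(77.8) = 233.4
  H₂O: 0 + 3(77.8) = 233.4
Total out = 1.105 + 355.4 + 2654 + 233.4 + 233.4 = 3477 mol.

3480 mol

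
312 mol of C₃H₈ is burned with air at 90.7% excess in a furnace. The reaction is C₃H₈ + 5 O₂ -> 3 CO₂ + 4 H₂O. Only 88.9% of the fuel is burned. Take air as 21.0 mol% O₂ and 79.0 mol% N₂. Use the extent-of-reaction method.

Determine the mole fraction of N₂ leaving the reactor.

0.758

Stoichiometric O₂ = 5 × 312 = 1560 mol; O₂ fed = 1560 × 1.907 = 2975 mol.
N₂ fed = 2975 × 79/21 = 11190 mol.
Fuel reacted = 0.889 × 312 → ξ = 277.4 mol.
Outlet (n = n₀ + ν ξ):
  C₃H₈: 312 − 1(277.4) = 34.63
  O₂: 2975 − 5(277.4) = 1588
  N₂: 11190 (inert)
  CO₂: 0 + 3(277.4) = 832.1
  H₂O: 0 + 4(277.4) = 1109
Total out = 14760 mol; y_N₂ = 11190 / 14760 = 0.7584.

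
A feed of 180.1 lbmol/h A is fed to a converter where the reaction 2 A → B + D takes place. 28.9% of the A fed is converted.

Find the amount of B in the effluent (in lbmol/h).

A reacted = 0.289 × 180.1 = 52.05 lbmol/h; ν_A = −2, so ξ = 52.05/2 = 26.02 lbmol/h.
Outlet amounts (n = n₀ + ν ξ):
  A: 180.1 − 2(26.02) = 128.1
  B: 0 + 1(26.02) = 26.02
  D: 0 + 1(26.02) = 26.02

26 lbmol/h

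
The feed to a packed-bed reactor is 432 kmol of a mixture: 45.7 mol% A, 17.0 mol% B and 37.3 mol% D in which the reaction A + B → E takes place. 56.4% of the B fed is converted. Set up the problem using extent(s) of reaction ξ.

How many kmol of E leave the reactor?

B reacted = 0.564 × 73.44 = 41.42 kmol; ν_B = −1, so ξ = 41.42/1 = 41.42 kmol.
Outlet amounts (n = n₀ + ν ξ):
  A: 197.4 − 1(41.42) = 156
  B: 73.44 − 1(41.42) = 32.02
  E: 0 + 1(41.42) = 41.42
  D: 161.1 (inert)

41.4 kmol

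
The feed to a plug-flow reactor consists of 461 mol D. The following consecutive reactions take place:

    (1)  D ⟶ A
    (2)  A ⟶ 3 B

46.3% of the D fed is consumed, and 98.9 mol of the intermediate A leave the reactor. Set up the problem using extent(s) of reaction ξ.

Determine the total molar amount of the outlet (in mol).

690 mol

Conversion of D: D consumed = 1ξ₁ = 0.463 × 461 → ξ₁ = 213.4 mol.
A balance: n_A = 0 + 1ξ₁ − 1ξ₂ = 98.9 → ξ₂ = (1·213.4 − 98.9)/1 = 114.5 mol.
Outlet amounts (n = n₀ + Σ ν·ξ):
  D: 461 − 1(213.4) = 247.6
  A: 0 + 1(213.4) − 1(114.5) = 98.9
  B: 0 + 3(114.5) = 343.6
Total out = 247.6 + 98.9 + 343.6 = 690.1 mol.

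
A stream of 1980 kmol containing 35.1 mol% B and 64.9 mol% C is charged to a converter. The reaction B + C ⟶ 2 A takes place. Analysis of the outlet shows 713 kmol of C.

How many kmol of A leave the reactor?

For C: n = n₀ − 1ξ → 713 = 1285 − 1ξ, giving ξ = 572 kmol.
Outlet amounts (n = n₀ + ν ξ):
  B: 695 − 1(572) = 123
  C: 1285 − 1(572) = 713
  A: 0 + 2(572) = 1144

1140 kmol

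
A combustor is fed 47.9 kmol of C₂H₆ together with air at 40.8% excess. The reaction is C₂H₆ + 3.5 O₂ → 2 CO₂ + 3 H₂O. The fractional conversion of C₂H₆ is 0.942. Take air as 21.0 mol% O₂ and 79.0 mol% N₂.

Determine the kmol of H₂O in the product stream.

Stoichiometric O₂ = 3.5 × 47.9 = 167.7 kmol; O₂ fed = 167.7 × 1.408 = 236.1 kmol.
N₂ fed = 236.1 × 79/21 = 888 kmol.
Fuel reacted = 0.942 × 47.9 → ξ = 45.12 kmol.
Outlet (n = n₀ + ν ξ):
  C₂H₆: 47.9 − 1(45.12) = 2.778
  O₂: 236.1 − 3.5(45.12) = 78.12
  N₂: 888 (inert)
  CO₂: 0 + 2(45.12) = 90.24
  H₂O: 0 + 3(45.12) = 135.4

135 kmol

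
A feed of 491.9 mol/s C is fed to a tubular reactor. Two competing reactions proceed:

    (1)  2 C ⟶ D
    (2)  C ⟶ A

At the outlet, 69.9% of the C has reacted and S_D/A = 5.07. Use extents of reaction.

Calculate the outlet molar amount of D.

156 mol/s

Conversion of C: C consumed = 0.699 × 491.9 = 343.8 mol/s = 2ξ₁ + 1ξ₂.
Selectivity: 1ξ₁ / (1ξ₂) = 5.07 → ξ₁ = 5.07 ξ₂.
Substitute: (2·5.07 + 1) ξ₂ = 343.8 → ξ₂ = 30.87 mol/s, ξ₁ = 156.5 mol/s.
Outlet amounts (n = n₀ + Σ ν·ξ):
  C: 491.9 − 2(156.5) − 1(30.87) = 148.1
  D: 0 + 1(156.5) = 156.5
  A: 0 + 1(30.87) = 30.87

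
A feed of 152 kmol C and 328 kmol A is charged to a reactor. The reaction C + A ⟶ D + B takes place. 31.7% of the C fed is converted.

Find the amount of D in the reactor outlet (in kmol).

48.2 kmol

C reacted = 0.317 × 152 = 48.18 kmol; ν_C = −1, so ξ = 48.18/1 = 48.18 kmol.
Outlet amounts (n = n₀ + ν ξ):
  C: 152 − 1(48.18) = 103.8
  A: 328 − 1(48.18) = 279.8
  D: 0 + 1(48.18) = 48.18
  B: 0 + 1(48.18) = 48.18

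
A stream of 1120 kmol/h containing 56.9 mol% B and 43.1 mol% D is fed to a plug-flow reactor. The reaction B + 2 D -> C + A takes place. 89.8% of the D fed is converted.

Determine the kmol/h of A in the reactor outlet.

217 kmol/h

D reacted = 0.898 × 482.7 = 433.5 kmol/h; ν_D = −2, so ξ = 433.5/2 = 216.7 kmol/h.
Outlet amounts (n = n₀ + ν ξ):
  B: 637.3 − 1(216.7) = 420.5
  D: 482.7 − 2(216.7) = 49.24
  C: 0 + 1(216.7) = 216.7
  A: 0 + 1(216.7) = 216.7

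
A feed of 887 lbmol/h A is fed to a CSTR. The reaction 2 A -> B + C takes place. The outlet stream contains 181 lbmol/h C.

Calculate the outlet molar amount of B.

181 lbmol/h

For C: n = n₀ + 1ξ → 181 = 0 + 1ξ, giving ξ = 181 lbmol/h.
Outlet amounts (n = n₀ + ν ξ):
  A: 887 − 2(181) = 525
  B: 0 + 1(181) = 181
  C: 0 + 1(181) = 181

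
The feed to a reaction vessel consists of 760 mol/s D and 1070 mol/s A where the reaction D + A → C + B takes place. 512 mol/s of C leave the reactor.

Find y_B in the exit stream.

0.28

For C: n = n₀ + 1ξ → 512 = 0 + 1ξ, giving ξ = 512 mol/s.
Outlet amounts (n = n₀ + ν ξ):
  D: 760 − 1(512) = 248
  A: 1070 − 1(512) = 558
  C: 0 + 1(512) = 512
  B: 0 + 1(512) = 512
Total out = 1830 mol/s; y_B = 512 / 1830 = 0.2798.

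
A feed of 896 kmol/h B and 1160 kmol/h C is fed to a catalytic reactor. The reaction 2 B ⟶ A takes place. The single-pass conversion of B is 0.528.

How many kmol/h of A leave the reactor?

B reacted = 0.528 × 896 = 473.1 kmol/h; ν_B = −2, so ξ = 473.1/2 = 236.5 kmol/h.
Outlet amounts (n = n₀ + ν ξ):
  B: 896 − 2(236.5) = 422.9
  A: 0 + 1(236.5) = 236.5
  C: 1160 (inert)

237 kmol/h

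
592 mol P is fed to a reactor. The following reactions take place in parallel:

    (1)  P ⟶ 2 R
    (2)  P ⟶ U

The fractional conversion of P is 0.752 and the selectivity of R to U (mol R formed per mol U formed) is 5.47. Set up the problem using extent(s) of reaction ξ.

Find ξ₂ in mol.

ξ₂ = 119 mol

Conversion of P: P consumed = 0.752 × 592 = 445.2 mol = 1ξ₁ + 1ξ₂.
Selectivity: 2ξ₁ / (1ξ₂) = 5.47 → ξ₁ = 2.735 ξ₂.
Substitute: (1·2.735 + 1) ξ₂ = 445.2 → ξ₂ = 119.2 mol, ξ₁ = 326 mol.
Outlet amounts (n = n₀ + Σ ν·ξ):
  P: 592 − 1(326) − 1(119.2) = 146.8
  R: 0 + 2(326) = 652
  U: 0 + 1(119.2) = 119.2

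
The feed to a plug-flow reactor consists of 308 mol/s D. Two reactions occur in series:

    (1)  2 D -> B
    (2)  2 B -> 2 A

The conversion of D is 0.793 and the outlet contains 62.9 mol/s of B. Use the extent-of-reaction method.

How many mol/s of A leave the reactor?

59.2 mol/s

Conversion of D: D consumed = 2ξ₁ = 0.793 × 308 → ξ₁ = 122.1 mol/s.
B balance: n_B = 0 + 1ξ₁ − 2ξ₂ = 62.9 → ξ₂ = (1·122.1 − 62.9)/2 = 29.61 mol/s.
Outlet amounts (n = n₀ + Σ ν·ξ):
  D: 308 − 2(122.1) = 63.76
  B: 0 + 1(122.1) − 2(29.61) = 62.9
  A: 0 + 2(29.61) = 59.22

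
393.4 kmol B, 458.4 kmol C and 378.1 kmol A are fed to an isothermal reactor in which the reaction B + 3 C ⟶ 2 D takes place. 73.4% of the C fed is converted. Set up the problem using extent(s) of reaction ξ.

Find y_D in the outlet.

0.223

C reacted = 0.734 × 458.4 = 336.5 kmol; ν_C = −3, so ξ = 336.5/3 = 112.2 kmol.
Outlet amounts (n = n₀ + ν ξ):
  B: 393.4 − 1(112.2) = 281.2
  C: 458.4 − 3(112.2) = 121.9
  D: 0 + 2(112.2) = 224.3
  A: 378.1 (inert)
Total out = 1006 kmol; y_D = 224.3 / 1006 = 0.2231.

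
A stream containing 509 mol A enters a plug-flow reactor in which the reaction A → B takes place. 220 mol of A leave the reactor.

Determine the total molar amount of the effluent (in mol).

509 mol

For A: n = n₀ − 1ξ → 220 = 509 − 1ξ, giving ξ = 289 mol.
Outlet amounts (n = n₀ + ν ξ):
  A: 509 − 1(289) = 220
  B: 0 + 1(289) = 289
Total out = 220 + 289 = 509 mol.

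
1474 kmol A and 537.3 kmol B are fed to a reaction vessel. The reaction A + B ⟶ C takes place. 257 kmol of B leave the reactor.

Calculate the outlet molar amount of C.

For B: n = n₀ − 1ξ → 257 = 537.3 − 1ξ, giving ξ = 280.3 kmol.
Outlet amounts (n = n₀ + ν ξ):
  A: 1474 − 1(280.3) = 1194
  B: 537.3 − 1(280.3) = 257
  C: 0 + 1(280.3) = 280.3

280 kmol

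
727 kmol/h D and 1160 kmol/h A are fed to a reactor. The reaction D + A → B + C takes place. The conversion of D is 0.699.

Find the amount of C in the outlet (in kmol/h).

D reacted = 0.699 × 727 = 508.2 kmol/h; ν_D = −1, so ξ = 508.2/1 = 508.2 kmol/h.
Outlet amounts (n = n₀ + ν ξ):
  D: 727 − 1(508.2) = 218.8
  A: 1160 − 1(508.2) = 651.8
  B: 0 + 1(508.2) = 508.2
  C: 0 + 1(508.2) = 508.2

508 kmol/h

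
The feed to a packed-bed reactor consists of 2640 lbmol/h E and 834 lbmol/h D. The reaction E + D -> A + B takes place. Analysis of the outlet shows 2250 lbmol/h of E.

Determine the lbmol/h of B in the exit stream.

For E: n = n₀ − 1ξ → 2250 = 2640 − 1ξ, giving ξ = 390 lbmol/h.
Outlet amounts (n = n₀ + ν ξ):
  E: 2640 − 1(390) = 2250
  D: 834 − 1(390) = 444
  A: 0 + 1(390) = 390
  B: 0 + 1(390) = 390

390 lbmol/h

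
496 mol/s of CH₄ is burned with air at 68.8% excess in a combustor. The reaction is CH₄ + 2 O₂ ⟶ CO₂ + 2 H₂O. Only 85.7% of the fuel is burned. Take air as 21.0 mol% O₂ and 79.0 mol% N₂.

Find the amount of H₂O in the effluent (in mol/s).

Stoichiometric O₂ = 2 × 496 = 992 mol/s; O₂ fed = 992 × 1.688 = 1674 mol/s.
N₂ fed = 1674 × 79/21 = 6299 mol/s.
Fuel reacted = 0.857 × 496 → ξ = 425.1 mol/s.
Outlet (n = n₀ + ν ξ):
  CH₄: 496 − 1(425.1) = 70.93
  O₂: 1674 − 2(425.1) = 824.4
  N₂: 6299 (inert)
  CO₂: 0 + 1(425.1) = 425.1
  H₂O: 0 + 2(425.1) = 850.1

850 mol/s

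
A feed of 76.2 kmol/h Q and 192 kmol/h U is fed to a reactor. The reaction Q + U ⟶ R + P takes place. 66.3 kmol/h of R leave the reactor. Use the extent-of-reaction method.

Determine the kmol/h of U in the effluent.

126 kmol/h

For R: n = n₀ + 1ξ → 66.3 = 0 + 1ξ, giving ξ = 66.3 kmol/h.
Outlet amounts (n = n₀ + ν ξ):
  Q: 76.2 − 1(66.3) = 9.9
  U: 192 − 1(66.3) = 125.7
  R: 0 + 1(66.3) = 66.3
  P: 0 + 1(66.3) = 66.3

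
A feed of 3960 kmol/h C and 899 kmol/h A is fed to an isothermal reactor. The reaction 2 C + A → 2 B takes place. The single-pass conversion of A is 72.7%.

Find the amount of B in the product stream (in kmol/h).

A reacted = 0.727 × 899 = 653.6 kmol/h; ν_A = −1, so ξ = 653.6/1 = 653.6 kmol/h.
Outlet amounts (n = n₀ + ν ξ):
  C: 3960 − 2(653.6) = 2653
  A: 899 − 1(653.6) = 245.4
  B: 0 + 2(653.6) = 1307

1310 kmol/h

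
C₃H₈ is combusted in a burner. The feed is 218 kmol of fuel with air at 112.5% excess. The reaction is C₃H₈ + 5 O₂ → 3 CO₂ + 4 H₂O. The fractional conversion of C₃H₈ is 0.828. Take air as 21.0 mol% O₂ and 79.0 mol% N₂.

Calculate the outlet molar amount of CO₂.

Stoichiometric O₂ = 5 × 218 = 1090 kmol; O₂ fed = 1090 × 2.125 = 2316 kmol.
N₂ fed = 2316 × 79/21 = 8714 kmol.
Fuel reacted = 0.828 × 218 → ξ = 180.5 kmol.
Outlet (n = n₀ + ν ξ):
  C₃H₈: 218 − 1(180.5) = 37.5
  O₂: 2316 − 5(180.5) = 1414
  N₂: 8714 (inert)
  CO₂: 0 + 3(180.5) = 541.5
  H₂O: 0 + 4(180.5) = 722

542 kmol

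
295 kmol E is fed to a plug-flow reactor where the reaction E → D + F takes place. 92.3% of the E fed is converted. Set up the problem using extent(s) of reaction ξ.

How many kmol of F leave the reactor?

272 kmol

E reacted = 0.923 × 295 = 272.3 kmol; ν_E = −1, so ξ = 272.3/1 = 272.3 kmol.
Outlet amounts (n = n₀ + ν ξ):
  E: 295 − 1(272.3) = 22.71
  D: 0 + 1(272.3) = 272.3
  F: 0 + 1(272.3) = 272.3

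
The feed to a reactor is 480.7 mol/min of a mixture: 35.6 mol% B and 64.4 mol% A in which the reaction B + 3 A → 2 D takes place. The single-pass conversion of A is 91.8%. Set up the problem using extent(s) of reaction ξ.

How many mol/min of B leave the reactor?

76.4 mol/min

A reacted = 0.918 × 309.6 = 284.2 mol/min; ν_A = −3, so ξ = 284.2/3 = 94.73 mol/min.
Outlet amounts (n = n₀ + ν ξ):
  B: 171.1 − 1(94.73) = 76.4
  A: 309.6 − 3(94.73) = 25.38
  D: 0 + 2(94.73) = 189.5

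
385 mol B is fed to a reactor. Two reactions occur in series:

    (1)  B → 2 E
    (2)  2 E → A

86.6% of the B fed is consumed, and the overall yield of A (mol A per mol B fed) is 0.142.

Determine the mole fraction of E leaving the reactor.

Conversion of B: B consumed = 1ξ₁ = 0.866 × 385 → ξ₁ = 333.4 mol.
Yield of A: 1ξ₂ / 385 = 0.142 → ξ₂ = 54.67 mol.
Outlet amounts (n = n₀ + Σ ν·ξ):
  B: 385 − 1(333.4) = 51.59
  E: 0 + 2(333.4) − 2(54.67) = 557.5
  A: 0 + 1(54.67) = 54.67
Total out = 663.7 mol; y_E = 557.5 / 663.7 = 0.8399.

0.84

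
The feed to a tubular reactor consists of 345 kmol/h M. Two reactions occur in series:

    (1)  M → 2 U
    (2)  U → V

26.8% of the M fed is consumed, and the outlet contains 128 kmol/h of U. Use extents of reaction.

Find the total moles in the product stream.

Conversion of M: M consumed = 1ξ₁ = 0.268 × 345 → ξ₁ = 92.46 kmol/h.
U balance: n_U = 0 + 2ξ₁ − 1ξ₂ = 128 → ξ₂ = (2·92.46 − 128)/1 = 56.92 kmol/h.
Outlet amounts (n = n₀ + Σ ν·ξ):
  M: 345 − 1(92.46) = 252.5
  U: 0 + 2(92.46) − 1(56.92) = 128
  V: 0 + 1(56.92) = 56.92
Total out = 252.5 + 128 + 56.92 = 437.5 kmol/h.

437 kmol/h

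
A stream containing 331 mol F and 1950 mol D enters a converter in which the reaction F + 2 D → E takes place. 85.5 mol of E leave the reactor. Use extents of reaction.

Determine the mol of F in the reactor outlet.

246 mol

For E: n = n₀ + 1ξ → 85.5 = 0 + 1ξ, giving ξ = 85.5 mol.
Outlet amounts (n = n₀ + ν ξ):
  F: 331 − 1(85.5) = 245.5
  D: 1950 − 2(85.5) = 1779
  E: 0 + 1(85.5) = 85.5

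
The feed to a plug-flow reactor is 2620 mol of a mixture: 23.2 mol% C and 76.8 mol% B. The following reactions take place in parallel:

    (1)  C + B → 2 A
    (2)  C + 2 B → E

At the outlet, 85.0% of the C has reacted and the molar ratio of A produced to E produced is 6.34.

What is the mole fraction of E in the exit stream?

0.0522

Conversion of C: C consumed = 0.85 × 607.8 = 516.7 mol = 1ξ₁ + 1ξ₂.
Selectivity: 2ξ₁ / (1ξ₂) = 6.34 → ξ₁ = 3.17 ξ₂.
Substitute: (1·3.17 + 1) ξ₂ = 516.7 → ξ₂ = 123.9 mol, ξ₁ = 392.8 mol.
Outlet amounts (n = n₀ + Σ ν·ξ):
  C: 607.8 − 1(392.8) − 1(123.9) = 91.18
  B: 2012 − 1(392.8) − 2(123.9) = 1372
  A: 0 + 2(392.8) = 785.5
  E: 0 + 1(123.9) = 123.9
Total out = 2372 mol; y_E = 123.9 / 2372 = 0.05223.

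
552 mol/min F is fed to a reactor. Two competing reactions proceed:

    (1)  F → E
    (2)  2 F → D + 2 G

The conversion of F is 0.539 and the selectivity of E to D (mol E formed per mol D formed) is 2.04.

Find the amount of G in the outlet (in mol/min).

Conversion of F: F consumed = 0.539 × 552 = 297.5 mol/min = 1ξ₁ + 2ξ₂.
Selectivity: 1ξ₁ / (1ξ₂) = 2.04 → ξ₁ = 2.04 ξ₂.
Substitute: (1·2.04 + 2) ξ₂ = 297.5 → ξ₂ = 73.65 mol/min, ξ₁ = 150.2 mol/min.
Outlet amounts (n = n₀ + Σ ν·ξ):
  F: 552 − 1(150.2) − 2(73.65) = 254.5
  E: 0 + 1(150.2) = 150.2
  D: 0 + 1(73.65) = 73.65
  G: 0 + 2(73.65) = 147.3

147 mol/min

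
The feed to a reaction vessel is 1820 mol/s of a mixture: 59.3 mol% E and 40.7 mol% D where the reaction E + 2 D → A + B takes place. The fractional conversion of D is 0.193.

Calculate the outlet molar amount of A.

71.5 mol/s

D reacted = 0.193 × 740.7 = 143 mol/s; ν_D = −2, so ξ = 143/2 = 71.48 mol/s.
Outlet amounts (n = n₀ + ν ξ):
  E: 1079 − 1(71.48) = 1008
  D: 740.7 − 2(71.48) = 597.8
  A: 0 + 1(71.48) = 71.48
  B: 0 + 1(71.48) = 71.48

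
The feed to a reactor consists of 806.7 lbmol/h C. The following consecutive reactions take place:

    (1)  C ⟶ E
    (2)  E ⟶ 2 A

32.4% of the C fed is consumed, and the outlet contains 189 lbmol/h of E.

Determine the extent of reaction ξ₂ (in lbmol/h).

Conversion of C: C consumed = 1ξ₁ = 0.324 × 806.7 → ξ₁ = 261.4 lbmol/h.
E balance: n_E = 0 + 1ξ₁ − 1ξ₂ = 189 → ξ₂ = (1·261.4 − 189)/1 = 72.37 lbmol/h.
Outlet amounts (n = n₀ + Σ ν·ξ):
  C: 806.7 − 1(261.4) = 545.3
  E: 0 + 1(261.4) − 1(72.37) = 189
  A: 0 + 2(72.37) = 144.7

ξ₂ = 72.4 lbmol/h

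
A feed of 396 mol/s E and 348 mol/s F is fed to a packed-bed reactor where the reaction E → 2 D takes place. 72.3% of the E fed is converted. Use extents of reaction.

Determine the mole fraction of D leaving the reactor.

E reacted = 0.723 × 396 = 286.3 mol/s; ν_E = −1, so ξ = 286.3/1 = 286.3 mol/s.
Outlet amounts (n = n₀ + ν ξ):
  E: 396 − 1(286.3) = 109.7
  D: 0 + 2(286.3) = 572.6
  F: 348 (inert)
Total out = 1030 mol/s; y_D = 572.6 / 1030 = 0.5558.

0.556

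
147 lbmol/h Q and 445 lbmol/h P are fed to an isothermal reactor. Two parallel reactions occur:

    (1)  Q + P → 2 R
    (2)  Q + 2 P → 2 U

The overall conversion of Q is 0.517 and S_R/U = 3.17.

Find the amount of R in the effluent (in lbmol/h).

116 lbmol/h

Conversion of Q: Q consumed = 0.517 × 147 = 76 lbmol/h = 1ξ₁ + 1ξ₂.
Selectivity: 2ξ₁ / (2ξ₂) = 3.17 → ξ₁ = 3.17 ξ₂.
Substitute: (1·3.17 + 1) ξ₂ = 76 → ξ₂ = 18.23 lbmol/h, ξ₁ = 57.77 lbmol/h.
Outlet amounts (n = n₀ + Σ ν·ξ):
  Q: 147 − 1(57.77) − 1(18.23) = 71
  P: 445 − 1(57.77) − 2(18.23) = 350.8
  R: 0 + 2(57.77) = 115.5
  U: 0 + 2(18.23) = 36.45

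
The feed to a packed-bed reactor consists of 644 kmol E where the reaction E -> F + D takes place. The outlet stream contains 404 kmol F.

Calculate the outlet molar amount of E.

For F: n = n₀ + 1ξ → 404 = 0 + 1ξ, giving ξ = 404 kmol.
Outlet amounts (n = n₀ + ν ξ):
  E: 644 − 1(404) = 240
  F: 0 + 1(404) = 404
  D: 0 + 1(404) = 404

240 kmol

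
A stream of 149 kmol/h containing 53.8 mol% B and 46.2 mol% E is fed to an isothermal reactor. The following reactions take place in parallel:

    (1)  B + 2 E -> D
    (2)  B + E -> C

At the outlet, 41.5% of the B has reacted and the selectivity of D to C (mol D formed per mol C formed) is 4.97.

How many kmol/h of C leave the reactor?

5.57 kmol/h

Conversion of B: B consumed = 0.415 × 80.16 = 33.27 kmol/h = 1ξ₁ + 1ξ₂.
Selectivity: 1ξ₁ / (1ξ₂) = 4.97 → ξ₁ = 4.97 ξ₂.
Substitute: (1·4.97 + 1) ξ₂ = 33.27 → ξ₂ = 5.572 kmol/h, ξ₁ = 27.69 kmol/h.
Outlet amounts (n = n₀ + Σ ν·ξ):
  B: 80.16 − 1(27.69) − 1(5.572) = 46.89
  E: 68.84 − 2(27.69) − 1(5.572) = 7.876
  D: 0 + 1(27.69) = 27.69
  C: 0 + 1(5.572) = 5.572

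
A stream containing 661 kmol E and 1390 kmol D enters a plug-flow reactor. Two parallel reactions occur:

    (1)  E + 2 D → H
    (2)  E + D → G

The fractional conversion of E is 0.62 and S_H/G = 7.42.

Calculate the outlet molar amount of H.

361 kmol

Conversion of E: E consumed = 0.62 × 661 = 409.8 kmol = 1ξ₁ + 1ξ₂.
Selectivity: 1ξ₁ / (1ξ₂) = 7.42 → ξ₁ = 7.42 ξ₂.
Substitute: (1·7.42 + 1) ξ₂ = 409.8 → ξ₂ = 48.67 kmol, ξ₁ = 361.1 kmol.
Outlet amounts (n = n₀ + Σ ν·ξ):
  E: 661 − 1(361.1) − 1(48.67) = 251.2
  D: 1390 − 2(361.1) − 1(48.67) = 619
  H: 0 + 1(361.1) = 361.1
  G: 0 + 1(48.67) = 48.67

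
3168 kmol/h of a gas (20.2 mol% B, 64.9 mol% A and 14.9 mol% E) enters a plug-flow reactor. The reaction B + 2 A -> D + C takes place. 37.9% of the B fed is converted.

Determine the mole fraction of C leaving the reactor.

B reacted = 0.379 × 639.9 = 242.5 kmol/h; ν_B = −1, so ξ = 242.5/1 = 242.5 kmol/h.
Outlet amounts (n = n₀ + ν ξ):
  B: 639.9 − 1(242.5) = 397.4
  A: 2056 − 2(242.5) = 1571
  D: 0 + 1(242.5) = 242.5
  C: 0 + 1(242.5) = 242.5
  E: 472 (inert)
Total out = 2925 kmol/h; y_C = 242.5 / 2925 = 0.08291.

0.0829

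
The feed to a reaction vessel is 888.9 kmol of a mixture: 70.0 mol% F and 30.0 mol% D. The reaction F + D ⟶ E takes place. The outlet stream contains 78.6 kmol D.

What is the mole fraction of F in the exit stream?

For D: n = n₀ − 1ξ → 78.6 = 266.7 − 1ξ, giving ξ = 188.1 kmol.
Outlet amounts (n = n₀ + ν ξ):
  F: 622.2 − 1(188.1) = 434.2
  D: 266.7 − 1(188.1) = 78.6
  E: 0 + 1(188.1) = 188.1
Total out = 700.8 kmol; y_F = 434.2 / 700.8 = 0.6195.

0.619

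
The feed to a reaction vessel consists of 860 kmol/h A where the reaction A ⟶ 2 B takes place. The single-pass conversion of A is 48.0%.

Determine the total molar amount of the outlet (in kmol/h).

A reacted = 0.48 × 860 = 412.8 kmol/h; ν_A = −1, so ξ = 412.8/1 = 412.8 kmol/h.
Outlet amounts (n = n₀ + ν ξ):
  A: 860 − 1(412.8) = 447.2
  B: 0 + 2(412.8) = 825.6
Total out = 447.2 + 825.6 = 1273 kmol/h.

1270 kmol/h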